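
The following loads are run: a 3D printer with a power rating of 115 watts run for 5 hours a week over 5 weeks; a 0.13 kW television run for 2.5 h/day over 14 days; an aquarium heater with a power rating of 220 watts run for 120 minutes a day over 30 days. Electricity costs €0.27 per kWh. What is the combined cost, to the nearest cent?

€5.57

3D printer: Runtime = 5 h/week × 5 weeks = 25 h
3D printer: 0.115 kW × 25 h = 2.875 kWh
television: Runtime = 2.5 h/day × 14 days = 35 h
television: 0.13 kW × 35 h = 4.55 kWh
aquarium heater: Runtime = 120 min × 30 = 3600 min = 60 h
aquarium heater: 0.22 kW × 60 h = 13.2 kWh
Total energy = 20.625 kWh
Cost = 20.625 × €0.27 = €5.57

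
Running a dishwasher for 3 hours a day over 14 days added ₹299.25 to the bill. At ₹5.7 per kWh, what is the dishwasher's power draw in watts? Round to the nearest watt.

1250 W

Energy = ₹299.25 ÷ ₹5.7/kWh = 52.5 kWh
Runtime = 3 h/day × 14 days = 42 h
Power = 52.5 kWh ÷ 42 h = 1.25 kW = 1250 W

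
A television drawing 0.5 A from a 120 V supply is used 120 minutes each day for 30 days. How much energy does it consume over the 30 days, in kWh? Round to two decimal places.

3.60 kWh

Power = 0.5 A × 120 V = 60 W = 0.06 kW
Runtime = 120 min × 30 = 3600 min = 60 h
Energy = 0.06 kW × 60 h = 3.6 kWh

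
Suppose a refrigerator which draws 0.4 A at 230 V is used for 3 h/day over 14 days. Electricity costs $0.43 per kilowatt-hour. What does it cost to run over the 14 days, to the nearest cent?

Power = 0.4 A × 230 V = 92 W = 0.092 kW
Runtime = 3 h/day × 14 days = 42 h
Energy = 0.092 kW × 42 h = 3.864 kWh
Cost = 3.864 kWh × $0.43/kWh = $1.66

$1.66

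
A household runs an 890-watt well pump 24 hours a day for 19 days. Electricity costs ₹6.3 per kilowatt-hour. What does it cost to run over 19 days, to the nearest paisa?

₹2556.79

Runtime = 24 h × 19 = 456 h
Energy = 0.89 kW × 456 h = 405.84 kWh
Cost = 405.84 kWh × ₹6.3/kWh = ₹2556.79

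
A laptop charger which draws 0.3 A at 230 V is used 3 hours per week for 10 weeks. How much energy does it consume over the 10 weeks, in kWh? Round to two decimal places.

Power = 0.3 A × 230 V = 69 W = 0.069 kW
Runtime = 3 h/week × 10 weeks = 30 h
Energy = 0.069 kW × 30 h = 2.07 kWh

2.07 kWh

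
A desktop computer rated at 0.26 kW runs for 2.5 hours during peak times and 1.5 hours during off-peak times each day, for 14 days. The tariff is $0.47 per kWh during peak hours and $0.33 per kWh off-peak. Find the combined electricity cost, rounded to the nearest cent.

Peak energy = 0.26 kW × 2.5 h × 14 = 9.1 kWh
Off-peak energy = 0.26 kW × 1.5 h × 14 = 5.46 kWh
Cost = 9.1 × $0.47 + 5.46 × $0.33 = $4.277 + $1.8018 = $6.08

$6.08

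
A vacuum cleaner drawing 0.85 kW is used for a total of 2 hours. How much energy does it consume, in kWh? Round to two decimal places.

Energy = 0.85 kW × 2 h = 1.7 kWh

1.70 kWh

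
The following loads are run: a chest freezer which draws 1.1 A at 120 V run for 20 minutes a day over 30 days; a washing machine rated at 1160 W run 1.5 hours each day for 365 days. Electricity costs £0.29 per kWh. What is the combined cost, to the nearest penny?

chest freezer: Power = 1.1 A × 120 V = 132 W = 0.132 kW
chest freezer: Runtime = 20 min × 30 = 600 min = 10 h
chest freezer: 0.132 kW × 10 h = 1.32 kWh
washing machine: Runtime = 1.5 h/day × 365 days = 547.5 h
washing machine: 1.16 kW × 547.5 h = 635.1 kWh
Total energy = 636.42 kWh
Cost = 636.42 × £0.29 = £184.56

£184.56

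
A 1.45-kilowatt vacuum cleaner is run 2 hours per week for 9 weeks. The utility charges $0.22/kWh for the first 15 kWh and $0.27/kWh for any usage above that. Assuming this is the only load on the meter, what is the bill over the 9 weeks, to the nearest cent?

Runtime = 2 h/week × 9 weeks = 18 h
Energy = 1.45 kW × 18 h = 26.1 kWh
Tier 1 (0–15 kWh): 15 × $0.22 = $3.3
Above 15 kWh: 11.1 × $0.27 = $2.997
Bill = $6.30

$6.30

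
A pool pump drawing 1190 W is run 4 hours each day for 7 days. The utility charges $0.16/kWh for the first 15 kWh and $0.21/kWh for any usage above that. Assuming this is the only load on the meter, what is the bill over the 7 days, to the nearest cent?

Runtime = 4 h/day × 7 days = 28 h
Energy = 1.19 kW × 28 h = 33.32 kWh
Tier 1 (0–15 kWh): 15 × $0.16 = $2.4
Above 15 kWh: 18.32 × $0.21 = $3.8472
Bill = $6.25

$6.25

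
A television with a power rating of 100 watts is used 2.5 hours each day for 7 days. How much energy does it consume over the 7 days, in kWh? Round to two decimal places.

1.75 kWh

Runtime = 2.5 h/day × 7 days = 17.5 h
Energy = 0.1 kW × 17.5 h = 1.75 kWh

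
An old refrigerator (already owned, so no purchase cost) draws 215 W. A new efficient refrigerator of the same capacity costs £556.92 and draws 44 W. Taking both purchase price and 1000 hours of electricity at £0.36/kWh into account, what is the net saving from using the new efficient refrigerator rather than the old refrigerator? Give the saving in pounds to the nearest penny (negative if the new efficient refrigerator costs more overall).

old refrigerator: £0.00 + (215/1000) kW × 1000 h × £0.36 = £0.00 + £77.4 = £77.4
new efficient refrigerator: £556.92 + (44/1000) kW × 1000 h × £0.36 = £556.92 + £15.84 = £572.76
Saving = £77.4 − £572.76 = −£495.36

-£495.36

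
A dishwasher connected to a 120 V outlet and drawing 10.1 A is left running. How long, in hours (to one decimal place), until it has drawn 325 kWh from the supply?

Power = 10.1 A × 120 V = 1212 W = 1.212 kW
Hours = 325 kWh ÷ 1.212 kW = 268.2 h

268.2 h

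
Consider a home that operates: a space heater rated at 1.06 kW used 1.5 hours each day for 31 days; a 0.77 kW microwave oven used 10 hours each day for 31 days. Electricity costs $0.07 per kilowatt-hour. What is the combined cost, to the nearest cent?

space heater: Runtime = 1.5 h/day × 31 days = 46.5 h
space heater: 1.06 kW × 46.5 h = 49.29 kWh
microwave oven: Runtime = 10 h/day × 31 days = 310 h
microwave oven: 0.77 kW × 310 h = 238.7 kWh
Total energy = 287.99 kWh
Cost = 287.99 × $0.07 = $20.16

$20.16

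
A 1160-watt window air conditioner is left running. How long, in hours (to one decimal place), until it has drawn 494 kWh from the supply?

425.9 h

Hours = 494 kWh ÷ 1.16 kW = 425.9 h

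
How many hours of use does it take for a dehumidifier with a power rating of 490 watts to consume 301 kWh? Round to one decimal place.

Hours = 301 kWh ÷ 0.49 kW = 614.3 h

614.3 h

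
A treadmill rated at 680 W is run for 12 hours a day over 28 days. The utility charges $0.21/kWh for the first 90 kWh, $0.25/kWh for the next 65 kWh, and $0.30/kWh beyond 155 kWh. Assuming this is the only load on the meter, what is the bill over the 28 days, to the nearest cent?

Runtime = 12 h/day × 28 days = 336 h
Energy = 0.68 kW × 336 h = 228.48 kWh
Tier 1 (0–90 kWh): 90 × $0.21 = $18.9
Tier 2 (90–155 kWh): 65 × $0.25 = $16.25
Above 155 kWh: 73.48 × $0.30 = $22.044
Bill = $57.19

$57.19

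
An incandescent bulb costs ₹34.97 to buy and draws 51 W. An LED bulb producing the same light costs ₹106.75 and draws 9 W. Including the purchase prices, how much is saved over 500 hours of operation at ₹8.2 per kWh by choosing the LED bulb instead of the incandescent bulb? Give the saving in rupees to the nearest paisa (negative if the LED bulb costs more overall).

₹100.42

incandescent bulb: ₹34.97 + (51/1000) kW × 500 h × ₹8.2 = ₹34.97 + ₹209.1 = ₹244.07
LED bulb: ₹106.75 + (9/1000) kW × 500 h × ₹8.2 = ₹106.75 + ₹36.9 = ₹143.65
Saving = ₹244.07 − ₹143.65 = ₹100.42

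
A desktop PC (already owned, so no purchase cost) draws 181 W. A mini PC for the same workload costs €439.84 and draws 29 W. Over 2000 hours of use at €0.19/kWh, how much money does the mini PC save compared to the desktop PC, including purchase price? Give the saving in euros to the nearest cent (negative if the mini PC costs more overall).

-€382.08

desktop PC: €0.00 + (181/1000) kW × 2000 h × €0.19 = €0.00 + €68.78 = €68.78
mini PC: €439.84 + (29/1000) kW × 2000 h × €0.19 = €439.84 + €11.02 = €450.86
Saving = €68.78 − €450.86 = −€382.08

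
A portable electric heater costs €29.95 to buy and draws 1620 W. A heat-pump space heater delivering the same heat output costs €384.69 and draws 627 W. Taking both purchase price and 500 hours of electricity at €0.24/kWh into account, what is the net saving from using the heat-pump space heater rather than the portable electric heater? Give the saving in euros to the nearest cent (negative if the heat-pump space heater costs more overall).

portable electric heater: €29.95 + (1620/1000) kW × 500 h × €0.24 = €29.95 + €194.4 = €224.35
heat-pump space heater: €384.69 + (627/1000) kW × 500 h × €0.24 = €384.69 + €75.24 = €459.93
Saving = €224.35 − €459.93 = −€235.58

-€235.58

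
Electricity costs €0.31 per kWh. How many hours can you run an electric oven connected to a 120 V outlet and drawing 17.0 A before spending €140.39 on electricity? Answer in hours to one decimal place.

222.0 h

Power = 17.0 A × 120 V = 2040 W = 2.04 kW
Energy available = €140.39 ÷ €0.31/kWh = 452.871 kWh
Hours = 452.871 kWh ÷ 2.04 kW = 222.0 h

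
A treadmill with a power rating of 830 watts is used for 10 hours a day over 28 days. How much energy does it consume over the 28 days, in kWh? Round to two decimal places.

232.40 kWh

Runtime = 10 h/day × 28 days = 280 h
Energy = 0.83 kW × 280 h = 232.4 kWh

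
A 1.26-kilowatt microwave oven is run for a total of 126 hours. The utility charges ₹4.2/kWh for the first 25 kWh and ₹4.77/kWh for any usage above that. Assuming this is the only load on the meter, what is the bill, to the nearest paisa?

₹743.04

Energy = 1.26 kW × 126 h = 158.76 kWh
Tier 1 (0–25 kWh): 25 × ₹4.2 = ₹105
Above 25 kWh: 133.76 × ₹4.77 = ₹638.0352
Bill = ₹743.04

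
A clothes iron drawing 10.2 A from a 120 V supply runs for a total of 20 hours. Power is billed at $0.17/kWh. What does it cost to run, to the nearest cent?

Power = 10.2 A × 120 V = 1224 W = 1.224 kW
Energy = 1.224 kW × 20 h = 24.48 kWh
Cost = 24.48 kWh × $0.17/kWh = $4.16

$4.16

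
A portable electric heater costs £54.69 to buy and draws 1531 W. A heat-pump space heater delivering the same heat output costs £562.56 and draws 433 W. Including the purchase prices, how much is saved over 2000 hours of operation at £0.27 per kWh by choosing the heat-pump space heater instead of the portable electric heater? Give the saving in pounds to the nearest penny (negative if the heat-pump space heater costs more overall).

£85.05

portable electric heater: £54.69 + (1531/1000) kW × 2000 h × £0.27 = £54.69 + £826.74 = £881.43
heat-pump space heater: £562.56 + (433/1000) kW × 2000 h × £0.27 = £562.56 + £233.82 = £796.38
Saving = £881.43 − £796.38 = £85.05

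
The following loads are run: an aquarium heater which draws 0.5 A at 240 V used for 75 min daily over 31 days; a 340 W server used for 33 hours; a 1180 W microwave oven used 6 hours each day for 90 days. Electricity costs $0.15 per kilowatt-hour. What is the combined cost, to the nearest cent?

$97.96

aquarium heater: Power = 0.5 A × 240 V = 120 W = 0.12 kW
aquarium heater: Runtime = 75 min × 31 = 2325 min = 38.75 h
aquarium heater: 0.12 kW × 38.75 h = 4.65 kWh
server: 0.34 kW × 33 h = 11.22 kWh
microwave oven: Runtime = 6 h/day × 90 days = 540 h
microwave oven: 1.18 kW × 540 h = 637.2 kWh
Total energy = 653.07 kWh
Cost = 653.07 × $0.15 = $97.96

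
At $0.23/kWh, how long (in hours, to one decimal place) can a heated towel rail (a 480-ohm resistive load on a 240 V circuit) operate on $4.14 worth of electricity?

Power = V²/R = 240²/480 = 120 W = 0.12 kW
Energy available = $4.14 ÷ $0.23/kWh = 18 kWh
Hours = 18 kWh ÷ 0.12 kW = 150.0 h

150.0 h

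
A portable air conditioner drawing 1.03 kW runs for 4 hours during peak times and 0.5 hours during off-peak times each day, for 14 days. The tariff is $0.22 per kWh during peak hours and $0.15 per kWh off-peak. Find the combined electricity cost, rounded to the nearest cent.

Peak energy = 1.03 kW × 4 h × 14 = 57.68 kWh
Off-peak energy = 1.03 kW × 0.5 h × 14 = 7.21 kWh
Cost = 57.68 × $0.22 + 7.21 × $0.15 = $12.6896 + $1.0815 = $13.77

$13.77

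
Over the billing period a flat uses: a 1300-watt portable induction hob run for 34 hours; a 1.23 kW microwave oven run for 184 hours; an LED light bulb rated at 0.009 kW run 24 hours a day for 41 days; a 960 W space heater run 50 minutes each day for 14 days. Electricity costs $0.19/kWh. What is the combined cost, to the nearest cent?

portable induction hob: 1.3 kW × 34 h = 44.2 kWh
microwave oven: 1.23 kW × 184 h = 226.32 kWh
LED light bulb: Runtime = 24 h × 41 = 984 h
LED light bulb: 0.009 kW × 984 h = 8.856 kWh
space heater: Runtime = 50 min × 14 = 700 min = 11.666666… h
space heater: 0.96 kW × 11.666666… h = 11.2 kWh
Total energy = 290.576 kWh
Cost = 290.576 × $0.19 = $55.21

$55.21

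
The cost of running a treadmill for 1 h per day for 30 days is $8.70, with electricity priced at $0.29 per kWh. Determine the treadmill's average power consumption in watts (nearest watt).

1000 W

Energy = $8.70 ÷ $0.29/kWh = 30 kWh
Runtime = 1 h/day × 30 days = 30 h
Power = 30 kWh ÷ 30 h = 1 kW = 1000 W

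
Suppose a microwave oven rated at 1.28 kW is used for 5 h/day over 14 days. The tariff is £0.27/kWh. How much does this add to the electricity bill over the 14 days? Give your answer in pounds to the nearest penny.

Runtime = 5 h/day × 14 days = 70 h
Energy = 1.28 kW × 70 h = 89.6 kWh
Cost = 89.6 kWh × £0.27/kWh = £24.19

£24.19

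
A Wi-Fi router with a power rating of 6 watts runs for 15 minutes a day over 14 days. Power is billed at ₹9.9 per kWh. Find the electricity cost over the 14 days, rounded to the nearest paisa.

Runtime = 15 min × 14 = 210 min = 3.5 h
Energy = 0.006 kW × 3.5 h = 0.021 kWh
Cost = 0.021 kWh × ₹9.9/kWh = ₹0.21

₹0.21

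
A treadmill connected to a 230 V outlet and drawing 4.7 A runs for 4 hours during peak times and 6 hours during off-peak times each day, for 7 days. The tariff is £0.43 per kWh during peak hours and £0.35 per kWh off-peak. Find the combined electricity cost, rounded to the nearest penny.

Power = 4.7 A × 230 V = 1081 W = 1.081 kW
Peak energy = 1.081 kW × 4 h × 7 = 30.268 kWh
Off-peak energy = 1.081 kW × 6 h × 7 = 45.402 kWh
Cost = 30.268 × £0.43 + 45.402 × £0.35 = £13.01524 + £15.8907 = £28.91

£28.91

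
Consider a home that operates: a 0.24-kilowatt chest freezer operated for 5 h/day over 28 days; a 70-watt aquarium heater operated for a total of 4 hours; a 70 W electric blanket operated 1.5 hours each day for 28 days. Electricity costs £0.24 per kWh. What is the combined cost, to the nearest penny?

£8.84

chest freezer: Runtime = 5 h/day × 28 days = 140 h
chest freezer: 0.24 kW × 140 h = 33.6 kWh
aquarium heater: 0.07 kW × 4 h = 0.28 kWh
electric blanket: Runtime = 1.5 h/day × 28 days = 42 h
electric blanket: 0.07 kW × 42 h = 2.94 kWh
Total energy = 36.82 kWh
Cost = 36.82 × £0.24 = £8.84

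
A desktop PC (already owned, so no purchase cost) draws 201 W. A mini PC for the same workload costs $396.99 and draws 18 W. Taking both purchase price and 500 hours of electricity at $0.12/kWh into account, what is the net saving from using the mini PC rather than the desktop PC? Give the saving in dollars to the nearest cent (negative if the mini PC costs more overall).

desktop PC: $0.00 + (201/1000) kW × 500 h × $0.12 = $0.00 + $12.06 = $12.06
mini PC: $396.99 + (18/1000) kW × 500 h × $0.12 = $396.99 + $1.08 = $398.07
Saving = $12.06 − $398.07 = −$386.01

-$386.01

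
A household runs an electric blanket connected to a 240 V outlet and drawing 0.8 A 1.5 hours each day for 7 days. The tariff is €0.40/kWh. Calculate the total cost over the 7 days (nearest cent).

Power = 0.8 A × 240 V = 192 W = 0.192 kW
Runtime = 1.5 h/day × 7 days = 10.5 h
Energy = 0.192 kW × 10.5 h = 2.016 kWh
Cost = 2.016 kWh × €0.40/kWh = €0.81

€0.81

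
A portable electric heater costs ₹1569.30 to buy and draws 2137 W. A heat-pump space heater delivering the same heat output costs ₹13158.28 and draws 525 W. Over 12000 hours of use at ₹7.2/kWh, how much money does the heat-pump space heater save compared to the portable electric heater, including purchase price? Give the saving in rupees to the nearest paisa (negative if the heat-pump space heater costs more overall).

₹127687.82

portable electric heater: ₹1569.30 + (2137/1000) kW × 12000 h × ₹7.2 = ₹1569.30 + ₹184636.8 = ₹186206.1
heat-pump space heater: ₹13158.28 + (525/1000) kW × 12000 h × ₹7.2 = ₹13158.28 + ₹45360 = ₹58518.28
Saving = ₹186206.1 − ₹58518.28 = ₹127687.82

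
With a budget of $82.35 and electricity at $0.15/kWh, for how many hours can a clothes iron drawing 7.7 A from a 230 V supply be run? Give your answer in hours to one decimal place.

Power = 7.7 A × 230 V = 1771 W = 1.771 kW
Energy available = $82.35 ÷ $0.15/kWh = 549 kWh
Hours = 549 kWh ÷ 1.771 kW = 310.0 h

310.0 h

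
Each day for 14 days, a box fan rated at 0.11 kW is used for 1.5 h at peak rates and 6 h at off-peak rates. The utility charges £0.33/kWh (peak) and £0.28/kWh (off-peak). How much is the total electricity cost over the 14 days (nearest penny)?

£3.35

Peak energy = 0.11 kW × 1.5 h × 14 = 2.31 kWh
Off-peak energy = 0.11 kW × 6 h × 14 = 9.24 kWh
Cost = 2.31 × £0.33 + 9.24 × £0.28 = £0.7623 + £2.5872 = £3.35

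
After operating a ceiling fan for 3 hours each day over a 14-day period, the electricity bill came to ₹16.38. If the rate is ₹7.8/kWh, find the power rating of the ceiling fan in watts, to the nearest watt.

50 W

Energy = ₹16.38 ÷ ₹7.8/kWh = 2.1 kWh
Runtime = 3 h/day × 14 days = 42 h
Power = 2.1 kWh ÷ 42 h = 0.05 kW = 50 W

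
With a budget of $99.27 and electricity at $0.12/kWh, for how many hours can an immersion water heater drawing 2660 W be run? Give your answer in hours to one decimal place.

Energy available = $99.27 ÷ $0.12/kWh = 827.25 kWh
Hours = 827.25 kWh ÷ 2.66 kW = 311.0 h

311.0 h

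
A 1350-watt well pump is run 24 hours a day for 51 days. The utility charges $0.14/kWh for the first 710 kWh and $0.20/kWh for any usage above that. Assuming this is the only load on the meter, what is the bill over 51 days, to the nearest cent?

$287.88

Runtime = 24 h × 51 = 1224 h
Energy = 1.35 kW × 1224 h = 1652.4 kWh
Tier 1 (0–710 kWh): 710 × $0.14 = $99.4
Above 710 kWh: 942.4 × $0.20 = $188.48
Bill = $287.88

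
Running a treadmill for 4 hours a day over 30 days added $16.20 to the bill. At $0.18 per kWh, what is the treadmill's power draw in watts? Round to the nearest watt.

750 W

Energy = $16.20 ÷ $0.18/kWh = 90 kWh
Runtime = 4 h/day × 30 days = 120 h
Power = 90 kWh ÷ 120 h = 0.75 kW = 750 W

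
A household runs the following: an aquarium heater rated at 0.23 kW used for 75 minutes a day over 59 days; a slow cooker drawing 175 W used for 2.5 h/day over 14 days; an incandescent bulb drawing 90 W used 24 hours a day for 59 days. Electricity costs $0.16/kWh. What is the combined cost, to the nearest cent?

$24.08

aquarium heater: Runtime = 75 min × 59 = 4425 min = 73.75 h
aquarium heater: 0.23 kW × 73.75 h = 16.9625 kWh
slow cooker: Runtime = 2.5 h/day × 14 days = 35 h
slow cooker: 0.175 kW × 35 h = 6.125 kWh
incandescent bulb: Runtime = 24 h × 59 = 1416 h
incandescent bulb: 0.09 kW × 1416 h = 127.44 kWh
Total energy = 150.5275 kWh
Cost = 150.5275 × $0.16 = $24.08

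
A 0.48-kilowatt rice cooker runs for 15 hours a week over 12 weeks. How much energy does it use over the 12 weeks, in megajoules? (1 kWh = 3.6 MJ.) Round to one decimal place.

Runtime = 15 h/week × 12 weeks = 180 h
Energy = 0.48 kW × 180 h = 86.4 kWh
= 86.4 × 3.6 MJ = 311.0 MJ

311.0 MJ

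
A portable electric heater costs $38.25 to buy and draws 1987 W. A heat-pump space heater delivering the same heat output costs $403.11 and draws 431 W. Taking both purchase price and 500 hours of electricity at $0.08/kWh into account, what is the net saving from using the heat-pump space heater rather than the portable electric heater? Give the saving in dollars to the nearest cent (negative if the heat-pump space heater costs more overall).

-$302.62

portable electric heater: $38.25 + (1987/1000) kW × 500 h × $0.08 = $38.25 + $79.48 = $117.73
heat-pump space heater: $403.11 + (431/1000) kW × 500 h × $0.08 = $403.11 + $17.24 = $420.35
Saving = $117.73 − $420.35 = −$302.62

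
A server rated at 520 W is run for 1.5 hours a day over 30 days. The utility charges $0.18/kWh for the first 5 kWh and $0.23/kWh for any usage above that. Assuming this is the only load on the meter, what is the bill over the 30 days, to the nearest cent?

Runtime = 1.5 h/day × 30 days = 45 h
Energy = 0.52 kW × 45 h = 23.4 kWh
Tier 1 (0–5 kWh): 5 × $0.18 = $0.9
Above 5 kWh: 18.4 × $0.23 = $4.232
Bill = $5.13

$5.13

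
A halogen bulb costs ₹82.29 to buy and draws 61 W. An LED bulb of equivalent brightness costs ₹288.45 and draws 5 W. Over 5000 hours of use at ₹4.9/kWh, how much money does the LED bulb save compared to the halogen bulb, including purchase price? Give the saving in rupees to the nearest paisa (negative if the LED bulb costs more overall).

halogen bulb: ₹82.29 + (61/1000) kW × 5000 h × ₹4.9 = ₹82.29 + ₹1494.5 = ₹1576.79
LED bulb: ₹288.45 + (5/1000) kW × 5000 h × ₹4.9 = ₹288.45 + ₹122.5 = ₹410.95
Saving = ₹1576.79 − ₹410.95 = ₹1165.84

₹1165.84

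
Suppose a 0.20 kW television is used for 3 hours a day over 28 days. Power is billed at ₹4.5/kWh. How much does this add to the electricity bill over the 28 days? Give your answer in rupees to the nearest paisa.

Runtime = 3 h/day × 28 days = 84 h
Energy = 0.2 kW × 84 h = 16.8 kWh
Cost = 16.8 kWh × ₹4.5/kWh = ₹75.60

₹75.60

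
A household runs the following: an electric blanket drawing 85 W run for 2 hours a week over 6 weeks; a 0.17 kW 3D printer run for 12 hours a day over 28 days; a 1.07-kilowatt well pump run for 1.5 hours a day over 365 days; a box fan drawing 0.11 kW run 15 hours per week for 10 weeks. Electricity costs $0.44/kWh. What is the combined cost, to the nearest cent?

electric blanket: Runtime = 2 h/week × 6 weeks = 12 h
electric blanket: 0.085 kW × 12 h = 1.02 kWh
3D printer: Runtime = 12 h/day × 28 days = 336 h
3D printer: 0.17 kW × 336 h = 57.12 kWh
well pump: Runtime = 1.5 h/day × 365 days = 547.5 h
well pump: 1.07 kW × 547.5 h = 585.825 kWh
box fan: Runtime = 15 h/week × 10 weeks = 150 h
box fan: 0.11 kW × 150 h = 16.5 kWh
Total energy = 660.465 kWh
Cost = 660.465 × $0.44 = $290.60

$290.60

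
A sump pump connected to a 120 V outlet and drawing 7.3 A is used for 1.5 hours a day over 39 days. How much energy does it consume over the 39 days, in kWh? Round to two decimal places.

51.25 kWh

Power = 7.3 A × 120 V = 876 W = 0.876 kW
Runtime = 1.5 h/day × 39 days = 58.5 h
Energy = 0.876 kW × 58.5 h = 51.246 kWh ≈ 51.25 kWh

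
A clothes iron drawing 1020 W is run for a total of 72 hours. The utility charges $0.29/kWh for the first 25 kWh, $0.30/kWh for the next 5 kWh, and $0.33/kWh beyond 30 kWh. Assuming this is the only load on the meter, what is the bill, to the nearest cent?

$23.09

Energy = 1.02 kW × 72 h = 73.44 kWh
Tier 1 (0–25 kWh): 25 × $0.29 = $7.25
Tier 2 (25–30 kWh): 5 × $0.30 = $1.5
Above 30 kWh: 43.44 × $0.33 = $14.3352
Bill = $23.09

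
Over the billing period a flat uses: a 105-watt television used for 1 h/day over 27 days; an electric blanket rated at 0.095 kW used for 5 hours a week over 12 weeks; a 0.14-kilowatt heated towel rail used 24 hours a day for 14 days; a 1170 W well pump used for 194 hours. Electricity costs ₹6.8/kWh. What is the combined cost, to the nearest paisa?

television: Runtime = 1 h/day × 27 days = 27 h
television: 0.105 kW × 27 h = 2.835 kWh
electric blanket: Runtime = 5 h/week × 12 weeks = 60 h
electric blanket: 0.095 kW × 60 h = 5.7 kWh
heated towel rail: Runtime = 24 h × 14 = 336 h
heated towel rail: 0.14 kW × 336 h = 47.04 kWh
well pump: 1.17 kW × 194 h = 226.98 kWh
Total energy = 282.555 kWh
Cost = 282.555 × ₹6.8 = ₹1921.37

₹1921.37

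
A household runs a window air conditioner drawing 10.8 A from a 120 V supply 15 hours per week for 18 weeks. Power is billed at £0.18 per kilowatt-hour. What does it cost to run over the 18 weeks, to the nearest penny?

£62.99

Power = 10.8 A × 120 V = 1296 W = 1.296 kW
Runtime = 15 h/week × 18 weeks = 270 h
Energy = 1.296 kW × 270 h = 349.92 kWh
Cost = 349.92 kWh × £0.18/kWh = £62.99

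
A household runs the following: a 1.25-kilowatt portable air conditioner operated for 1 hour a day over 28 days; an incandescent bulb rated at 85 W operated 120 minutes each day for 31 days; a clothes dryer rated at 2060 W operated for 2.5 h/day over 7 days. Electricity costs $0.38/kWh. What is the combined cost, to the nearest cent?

$29.00

portable air conditioner: Runtime = 1 h/day × 28 days = 28 h
portable air conditioner: 1.25 kW × 28 h = 35 kWh
incandescent bulb: Runtime = 120 min × 31 = 3720 min = 62 h
incandescent bulb: 0.085 kW × 62 h = 5.27 kWh
clothes dryer: Runtime = 2.5 h/day × 7 days = 17.5 h
clothes dryer: 2.06 kW × 17.5 h = 36.05 kWh
Total energy = 76.32 kWh
Cost = 76.32 × $0.38 = $29.00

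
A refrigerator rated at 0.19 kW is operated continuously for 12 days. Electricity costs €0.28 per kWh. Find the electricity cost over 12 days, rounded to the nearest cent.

Runtime = 24 h × 12 = 288 h
Energy = 0.19 kW × 288 h = 54.72 kWh
Cost = 54.72 kWh × €0.28/kWh = €15.32

€15.32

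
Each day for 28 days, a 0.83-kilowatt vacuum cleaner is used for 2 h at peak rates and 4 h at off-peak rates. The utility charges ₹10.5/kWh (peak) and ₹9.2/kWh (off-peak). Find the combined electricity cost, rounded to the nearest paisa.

Peak energy = 0.83 kW × 2 h × 28 = 46.48 kWh
Off-peak energy = 0.83 kW × 4 h × 28 = 92.96 kWh
Cost = 46.48 × ₹10.5 + 92.96 × ₹9.2 = ₹488.04 + ₹855.232 = ₹1343.27

₹1343.27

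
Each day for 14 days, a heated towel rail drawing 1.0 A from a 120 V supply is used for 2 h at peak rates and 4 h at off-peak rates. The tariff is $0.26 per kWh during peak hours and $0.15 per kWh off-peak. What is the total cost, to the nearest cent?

Power = 1.0 A × 120 V = 120 W = 0.12 kW
Peak energy = 0.12 kW × 2 h × 14 = 3.36 kWh
Off-peak energy = 0.12 kW × 4 h × 14 = 6.72 kWh
Cost = 3.36 × $0.26 + 6.72 × $0.15 = $0.8736 + $1.008 = $1.88

$1.88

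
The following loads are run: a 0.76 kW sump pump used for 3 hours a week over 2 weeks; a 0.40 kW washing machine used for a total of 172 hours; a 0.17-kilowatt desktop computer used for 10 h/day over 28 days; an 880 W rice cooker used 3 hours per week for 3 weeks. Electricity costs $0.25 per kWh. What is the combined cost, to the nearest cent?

sump pump: Runtime = 3 h/week × 2 weeks = 6 h
sump pump: 0.76 kW × 6 h = 4.56 kWh
washing machine: 0.4 kW × 172 h = 68.8 kWh
desktop computer: Runtime = 10 h/day × 28 days = 280 h
desktop computer: 0.17 kW × 280 h = 47.6 kWh
rice cooker: Runtime = 3 h/week × 3 weeks = 9 h
rice cooker: 0.88 kW × 9 h = 7.92 kWh
Total energy = 128.88 kWh
Cost = 128.88 × $0.25 = $32.22

$32.22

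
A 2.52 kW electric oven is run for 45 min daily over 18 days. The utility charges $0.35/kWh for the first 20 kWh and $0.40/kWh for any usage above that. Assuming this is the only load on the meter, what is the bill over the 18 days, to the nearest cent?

Runtime = 45 min × 18 = 810 min = 13.5 h
Energy = 2.52 kW × 13.5 h = 34.02 kWh
Tier 1 (0–20 kWh): 20 × $0.35 = $7
Above 20 kWh: 14.02 × $0.40 = $5.608
Bill = $12.61

$12.61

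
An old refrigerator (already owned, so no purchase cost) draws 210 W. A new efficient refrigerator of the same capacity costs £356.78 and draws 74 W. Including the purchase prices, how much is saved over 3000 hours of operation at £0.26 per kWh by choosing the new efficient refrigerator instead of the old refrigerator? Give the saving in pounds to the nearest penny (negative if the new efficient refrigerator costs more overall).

old refrigerator: £0.00 + (210/1000) kW × 3000 h × £0.26 = £0.00 + £163.8 = £163.8
new efficient refrigerator: £356.78 + (74/1000) kW × 3000 h × £0.26 = £356.78 + £57.72 = £414.5
Saving = £163.8 − £414.5 = −£250.7

-£250.70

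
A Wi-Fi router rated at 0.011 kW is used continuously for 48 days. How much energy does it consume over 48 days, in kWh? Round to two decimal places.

Runtime = 24 h × 48 = 1152 h
Energy = 0.011 kW × 1152 h = 12.672 kWh ≈ 12.67 kWh

12.67 kWh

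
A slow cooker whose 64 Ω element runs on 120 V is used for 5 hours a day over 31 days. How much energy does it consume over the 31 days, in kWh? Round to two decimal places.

34.88 kWh

Power = V²/R = 120²/64 = 225 W = 0.225 kW
Runtime = 5 h/day × 31 days = 155 h
Energy = 0.225 kW × 155 h = 34.875 kWh ≈ 34.88 kWh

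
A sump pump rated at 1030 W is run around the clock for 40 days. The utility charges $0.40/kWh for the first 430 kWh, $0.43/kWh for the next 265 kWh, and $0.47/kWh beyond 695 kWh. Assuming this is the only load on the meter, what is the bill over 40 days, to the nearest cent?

Runtime = 24 h × 40 = 960 h
Energy = 1.03 kW × 960 h = 988.8 kWh
Tier 1 (0–430 kWh): 430 × $0.40 = $172
Tier 2 (430–695 kWh): 265 × $0.43 = $113.95
Above 695 kWh: 293.8 × $0.47 = $138.086
Bill = $424.04

$424.04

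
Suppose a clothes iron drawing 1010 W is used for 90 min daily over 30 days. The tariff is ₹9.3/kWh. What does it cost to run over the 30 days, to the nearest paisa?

Runtime = 90 min × 30 = 2700 min = 45 h
Energy = 1.01 kW × 45 h = 45.45 kWh
Cost = 45.45 kWh × ₹9.3/kWh = ₹422.69

₹422.69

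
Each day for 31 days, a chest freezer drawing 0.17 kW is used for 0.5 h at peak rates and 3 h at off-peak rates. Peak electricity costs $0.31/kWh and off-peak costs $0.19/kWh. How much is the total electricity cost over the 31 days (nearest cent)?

$3.82

Peak energy = 0.17 kW × 0.5 h × 31 = 2.635 kWh
Off-peak energy = 0.17 kW × 3 h × 31 = 15.81 kWh
Cost = 2.635 × $0.31 + 15.81 × $0.19 = $0.81685 + $3.0039 = $3.82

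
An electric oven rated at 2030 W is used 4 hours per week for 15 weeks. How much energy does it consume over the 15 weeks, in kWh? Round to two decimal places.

121.80 kWh

Runtime = 4 h/week × 15 weeks = 60 h
Energy = 2.03 kW × 60 h = 121.8 kWh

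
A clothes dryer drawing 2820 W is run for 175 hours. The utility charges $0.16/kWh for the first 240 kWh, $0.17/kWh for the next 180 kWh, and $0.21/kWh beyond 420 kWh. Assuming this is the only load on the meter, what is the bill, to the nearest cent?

Energy = 2.82 kW × 175 h = 493.5 kWh
Tier 1 (0–240 kWh): 240 × $0.16 = $38.4
Tier 2 (240–420 kWh): 180 × $0.17 = $30.6
Above 420 kWh: 73.5 × $0.21 = $15.435
Bill = $84.44

$84.44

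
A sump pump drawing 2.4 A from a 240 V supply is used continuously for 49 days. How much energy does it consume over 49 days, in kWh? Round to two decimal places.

Power = 2.4 A × 240 V = 576 W = 0.576 kW
Runtime = 24 h × 49 = 1176 h
Energy = 0.576 kW × 1176 h = 677.376 kWh ≈ 677.38 kWh

677.38 kWh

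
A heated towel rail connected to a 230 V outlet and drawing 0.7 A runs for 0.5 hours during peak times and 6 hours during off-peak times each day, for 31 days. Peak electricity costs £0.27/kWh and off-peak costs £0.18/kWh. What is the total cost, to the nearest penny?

£6.06

Power = 0.7 A × 230 V = 161 W = 0.161 kW
Peak energy = 0.161 kW × 0.5 h × 31 = 2.4955 kWh
Off-peak energy = 0.161 kW × 6 h × 31 = 29.946 kWh
Cost = 2.4955 × £0.27 + 29.946 × £0.18 = £0.673785 + £5.39028 = £6.06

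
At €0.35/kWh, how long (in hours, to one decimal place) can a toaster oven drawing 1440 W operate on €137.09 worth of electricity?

272.0 h

Energy available = €137.09 ÷ €0.35/kWh = 391.6857 kWh
Hours = 391.6857 kWh ÷ 1.44 kW = 272.0 h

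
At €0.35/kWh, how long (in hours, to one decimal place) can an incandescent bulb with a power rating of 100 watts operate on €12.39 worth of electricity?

354.0 h

Energy available = €12.39 ÷ €0.35/kWh = 35.4 kWh
Hours = 35.4 kWh ÷ 0.1 kW = 354.0 h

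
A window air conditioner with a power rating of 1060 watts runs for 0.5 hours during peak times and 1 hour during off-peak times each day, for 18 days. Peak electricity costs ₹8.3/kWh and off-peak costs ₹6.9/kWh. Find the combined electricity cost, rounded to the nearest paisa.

₹210.83

Peak energy = 1.06 kW × 0.5 h × 18 = 9.54 kWh
Off-peak energy = 1.06 kW × 1 h × 18 = 19.08 kWh
Cost = 9.54 × ₹8.3 + 19.08 × ₹6.9 = ₹79.182 + ₹131.652 = ₹210.83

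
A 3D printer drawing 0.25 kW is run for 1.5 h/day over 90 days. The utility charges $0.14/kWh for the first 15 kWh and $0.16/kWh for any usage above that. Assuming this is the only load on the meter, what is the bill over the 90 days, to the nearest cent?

$5.10

Runtime = 1.5 h/day × 90 days = 135 h
Energy = 0.25 kW × 135 h = 33.75 kWh
Tier 1 (0–15 kWh): 15 × $0.14 = $2.1
Above 15 kWh: 18.75 × $0.16 = $3
Bill = $5.10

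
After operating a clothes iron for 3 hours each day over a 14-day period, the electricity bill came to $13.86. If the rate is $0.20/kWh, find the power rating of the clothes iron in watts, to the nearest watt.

1650 W

Energy = $13.86 ÷ $0.20/kWh = 69.3 kWh
Runtime = 3 h/day × 14 days = 42 h
Power = 69.3 kWh ÷ 42 h = 1.65 kW = 1650 W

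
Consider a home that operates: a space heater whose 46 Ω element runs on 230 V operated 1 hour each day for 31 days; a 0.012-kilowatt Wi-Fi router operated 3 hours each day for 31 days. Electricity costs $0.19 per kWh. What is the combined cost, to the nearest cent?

space heater: Power = V²/R = 230²/46 = 1150 W = 1.15 kW
space heater: Runtime = 1 h/day × 31 days = 31 h
space heater: 1.15 kW × 31 h = 35.65 kWh
Wi-Fi router: Runtime = 3 h/day × 31 days = 93 h
Wi-Fi router: 0.012 kW × 93 h = 1.116 kWh
Total energy = 36.766 kWh
Cost = 36.766 × $0.19 = $6.99

$6.99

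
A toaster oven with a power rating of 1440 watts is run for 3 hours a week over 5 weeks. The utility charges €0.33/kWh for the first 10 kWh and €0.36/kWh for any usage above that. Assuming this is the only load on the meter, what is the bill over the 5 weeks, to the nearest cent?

€7.48

Runtime = 3 h/week × 5 weeks = 15 h
Energy = 1.44 kW × 15 h = 21.6 kWh
Tier 1 (0–10 kWh): 10 × €0.33 = €3.3
Above 10 kWh: 11.6 × €0.36 = €4.176
Bill = €7.48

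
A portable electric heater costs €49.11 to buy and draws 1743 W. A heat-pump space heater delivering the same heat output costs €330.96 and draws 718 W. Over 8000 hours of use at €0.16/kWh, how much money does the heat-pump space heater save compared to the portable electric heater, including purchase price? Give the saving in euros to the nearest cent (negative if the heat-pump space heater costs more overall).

portable electric heater: €49.11 + (1743/1000) kW × 8000 h × €0.16 = €49.11 + €2231.04 = €2280.15
heat-pump space heater: €330.96 + (718/1000) kW × 8000 h × €0.16 = €330.96 + €919.04 = €1250
Saving = €2280.15 − €1250 = €1030.15

€1030.15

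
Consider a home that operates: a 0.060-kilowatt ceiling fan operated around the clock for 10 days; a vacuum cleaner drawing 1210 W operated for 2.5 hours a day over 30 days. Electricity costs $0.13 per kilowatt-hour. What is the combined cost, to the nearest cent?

$13.67

ceiling fan: Runtime = 24 h × 10 = 240 h
ceiling fan: 0.06 kW × 240 h = 14.4 kWh
vacuum cleaner: Runtime = 2.5 h/day × 30 days = 75 h
vacuum cleaner: 1.21 kW × 75 h = 90.75 kWh
Total energy = 105.15 kWh
Cost = 105.15 × $0.13 = $13.67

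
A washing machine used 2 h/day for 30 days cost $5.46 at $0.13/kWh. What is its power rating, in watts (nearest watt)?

Energy = $5.46 ÷ $0.13/kWh = 42 kWh
Runtime = 2 h/day × 30 days = 60 h
Power = 42 kWh ÷ 60 h = 0.7 kW = 700 W

700 W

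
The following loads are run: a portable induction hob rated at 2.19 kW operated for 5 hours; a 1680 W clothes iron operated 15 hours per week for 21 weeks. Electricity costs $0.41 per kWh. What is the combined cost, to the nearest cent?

$221.46

portable induction hob: 2.19 kW × 5 h = 10.95 kWh
clothes iron: Runtime = 15 h/week × 21 weeks = 315 h
clothes iron: 1.68 kW × 315 h = 529.2 kWh
Total energy = 540.15 kWh
Cost = 540.15 × $0.41 = $221.46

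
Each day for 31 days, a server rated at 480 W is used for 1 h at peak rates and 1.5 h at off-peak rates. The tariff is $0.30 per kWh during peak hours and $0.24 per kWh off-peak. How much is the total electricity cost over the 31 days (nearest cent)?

Peak energy = 0.48 kW × 1 h × 31 = 14.88 kWh
Off-peak energy = 0.48 kW × 1.5 h × 31 = 22.32 kWh
Cost = 14.88 × $0.30 + 22.32 × $0.24 = $4.464 + $5.3568 = $9.82

$9.82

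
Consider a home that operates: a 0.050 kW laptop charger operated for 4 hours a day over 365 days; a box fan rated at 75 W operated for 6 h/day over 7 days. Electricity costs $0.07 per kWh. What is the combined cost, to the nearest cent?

$5.33

laptop charger: Runtime = 4 h/day × 365 days = 1460 h
laptop charger: 0.05 kW × 1460 h = 73 kWh
box fan: Runtime = 6 h/day × 7 days = 42 h
box fan: 0.075 kW × 42 h = 3.15 kWh
Total energy = 76.15 kWh
Cost = 76.15 × $0.07 = $5.33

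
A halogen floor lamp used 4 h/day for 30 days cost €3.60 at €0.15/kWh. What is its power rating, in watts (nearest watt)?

200 W

Energy = €3.60 ÷ €0.15/kWh = 24 kWh
Runtime = 4 h/day × 30 days = 120 h
Power = 24 kWh ÷ 120 h = 0.2 kW = 200 W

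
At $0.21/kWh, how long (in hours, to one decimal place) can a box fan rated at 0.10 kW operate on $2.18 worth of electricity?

Energy available = $2.18 ÷ $0.21/kWh = 10.381 kWh
Hours = 10.381 kWh ÷ 0.1 kW = 103.8 h

103.8 h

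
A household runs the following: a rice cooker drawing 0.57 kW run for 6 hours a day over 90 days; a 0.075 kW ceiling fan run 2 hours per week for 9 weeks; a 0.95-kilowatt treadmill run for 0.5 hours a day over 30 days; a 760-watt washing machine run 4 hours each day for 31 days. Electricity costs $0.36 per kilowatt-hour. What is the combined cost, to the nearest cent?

$150.35

rice cooker: Runtime = 6 h/day × 90 days = 540 h
rice cooker: 0.57 kW × 540 h = 307.8 kWh
ceiling fan: Runtime = 2 h/week × 9 weeks = 18 h
ceiling fan: 0.075 kW × 18 h = 1.35 kWh
treadmill: Runtime = 0.5 h/day × 30 days = 15 h
treadmill: 0.95 kW × 15 h = 14.25 kWh
washing machine: Runtime = 4 h/day × 31 days = 124 h
washing machine: 0.76 kW × 124 h = 94.24 kWh
Total energy = 417.64 kWh
Cost = 417.64 × $0.36 = $150.35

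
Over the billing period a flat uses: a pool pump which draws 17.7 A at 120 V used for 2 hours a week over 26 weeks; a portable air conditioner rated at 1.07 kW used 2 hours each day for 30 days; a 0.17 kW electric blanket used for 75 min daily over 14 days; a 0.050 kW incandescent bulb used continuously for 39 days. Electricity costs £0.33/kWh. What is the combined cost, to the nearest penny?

£74.06

pool pump: Power = 17.7 A × 120 V = 2124 W = 2.124 kW
pool pump: Runtime = 2 h/week × 26 weeks = 52 h
pool pump: 2.124 kW × 52 h = 110.448 kWh
portable air conditioner: Runtime = 2 h/day × 30 days = 60 h
portable air conditioner: 1.07 kW × 60 h = 64.2 kWh
electric blanket: Runtime = 75 min × 14 = 1050 min = 17.5 h
electric blanket: 0.17 kW × 17.5 h = 2.975 kWh
incandescent bulb: Runtime = 24 h × 39 = 936 h
incandescent bulb: 0.05 kW × 936 h = 46.8 kWh
Total energy = 224.423 kWh
Cost = 224.423 × £0.33 = £74.06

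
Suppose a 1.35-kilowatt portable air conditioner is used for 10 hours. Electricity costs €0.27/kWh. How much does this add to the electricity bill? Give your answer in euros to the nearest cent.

Energy = 1.35 kW × 10 h = 13.5 kWh
Cost = 13.5 kWh × €0.27/kWh = €3.65

€3.65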